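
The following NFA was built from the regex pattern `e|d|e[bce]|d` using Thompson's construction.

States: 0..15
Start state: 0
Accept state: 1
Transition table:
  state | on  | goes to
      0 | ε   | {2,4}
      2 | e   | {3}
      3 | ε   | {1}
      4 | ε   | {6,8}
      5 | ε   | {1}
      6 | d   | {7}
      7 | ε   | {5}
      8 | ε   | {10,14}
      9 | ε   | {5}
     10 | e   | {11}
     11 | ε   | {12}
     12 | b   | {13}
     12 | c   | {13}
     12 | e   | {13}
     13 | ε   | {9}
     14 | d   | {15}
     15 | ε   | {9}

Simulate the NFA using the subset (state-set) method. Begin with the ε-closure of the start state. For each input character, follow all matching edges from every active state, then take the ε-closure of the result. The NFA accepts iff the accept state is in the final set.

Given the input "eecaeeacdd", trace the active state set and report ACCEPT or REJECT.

start: ε-closure({0}) = {0,2,4,6,8,10,14}
'e' @ 1: {1,3,11,12}  [accepting]
'e' @ 2: {1,5,9,13}  [accepting]
'c' @ 3: {}  — dead — no transitions
rest 'aeeacdd' ignored (set empty)
after full input: {}  (accept=1 not in)

Answer: REJECT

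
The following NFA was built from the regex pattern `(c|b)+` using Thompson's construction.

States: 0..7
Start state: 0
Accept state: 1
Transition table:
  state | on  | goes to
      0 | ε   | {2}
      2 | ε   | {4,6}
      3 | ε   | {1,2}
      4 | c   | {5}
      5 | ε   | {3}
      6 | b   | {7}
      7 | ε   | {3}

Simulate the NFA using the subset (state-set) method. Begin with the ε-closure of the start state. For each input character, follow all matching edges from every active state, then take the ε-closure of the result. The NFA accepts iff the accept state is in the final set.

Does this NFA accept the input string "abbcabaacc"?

S₀ = ε-closure({0}) = {0,2,4,6}
'a' @ 1: {}  — state set empty
rest 'bbcabaacc' ignored (set empty)
final: {}; accept 1 not in set

Answer: REJECT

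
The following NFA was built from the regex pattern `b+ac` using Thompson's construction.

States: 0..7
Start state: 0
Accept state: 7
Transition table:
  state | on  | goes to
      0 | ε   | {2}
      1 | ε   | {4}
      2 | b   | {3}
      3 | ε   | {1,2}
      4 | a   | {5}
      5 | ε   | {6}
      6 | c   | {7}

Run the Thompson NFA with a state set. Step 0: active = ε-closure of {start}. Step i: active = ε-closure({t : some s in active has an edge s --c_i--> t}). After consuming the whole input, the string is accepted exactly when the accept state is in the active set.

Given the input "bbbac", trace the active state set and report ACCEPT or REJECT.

Answer: ACCEPT

Derivation:
initial (ε-close {0}): {0,2}
'b' @ 1: {1,2,3,4}
'b' @ 2: {1,2,3,4}
'b' @ 3: {1,2,3,4}
'a' @ 4: {5,6}
'c' @ 5: {7}  ✓accept
end set {7} — state 7 in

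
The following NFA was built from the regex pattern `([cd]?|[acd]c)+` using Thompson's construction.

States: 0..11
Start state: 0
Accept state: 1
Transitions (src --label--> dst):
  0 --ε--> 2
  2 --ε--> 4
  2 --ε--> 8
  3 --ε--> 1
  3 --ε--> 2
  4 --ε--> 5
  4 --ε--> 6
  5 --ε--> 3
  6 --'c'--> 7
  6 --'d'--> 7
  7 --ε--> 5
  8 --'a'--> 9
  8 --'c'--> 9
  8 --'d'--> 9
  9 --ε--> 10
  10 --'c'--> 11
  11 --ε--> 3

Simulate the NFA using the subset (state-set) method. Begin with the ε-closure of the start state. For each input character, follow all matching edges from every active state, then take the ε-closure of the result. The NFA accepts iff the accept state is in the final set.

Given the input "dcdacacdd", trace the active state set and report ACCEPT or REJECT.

Answer: ACCEPT

Steps:
S₀ = ε-closure({0}) = {0,1,2,3,4,5,6,8}
'd' @ 1: {1,2,3,4,5,6,7,8,9,10}  (accept∈set)
'c' @ 2: {1,2,3,4,5,6,7,8,9,10,11}  (accept∈set)
'd' @ 3: {1,2,3,4,5,6,7,8,9,10}  (accept∈set)
'a' @ 4: {9,10}
'c' @ 5: {1,2,3,4,5,6,8,11}  (accept∈set)
'a' @ 6: {9,10}
'c' @ 7: {1,2,3,4,5,6,8,11}  (accept∈set)
'd' @ 8: {1,2,3,4,5,6,7,8,9,10}  (accept∈set)
'd' @ 9: {1,2,3,4,5,6,7,8,9,10}  (accept∈set)
final: {1,2,3,4,5,6,7,8,9,10}; accept 1 in set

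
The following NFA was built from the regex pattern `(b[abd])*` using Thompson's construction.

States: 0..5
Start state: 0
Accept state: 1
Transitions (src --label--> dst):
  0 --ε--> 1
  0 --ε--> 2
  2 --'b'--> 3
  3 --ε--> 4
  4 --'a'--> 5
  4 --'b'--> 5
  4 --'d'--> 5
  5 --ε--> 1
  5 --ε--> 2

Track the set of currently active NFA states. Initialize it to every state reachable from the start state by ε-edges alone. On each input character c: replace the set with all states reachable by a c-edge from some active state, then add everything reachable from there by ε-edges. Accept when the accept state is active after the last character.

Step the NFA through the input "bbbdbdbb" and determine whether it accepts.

S₀ = ε-closure({0}) = {0,1,2}
'b' @ 1: {3,4}
'b' @ 2: {1,2,5}  [accepting]
'b' @ 3: {3,4}
'd' @ 4: {1,2,5}  [accepting]
'b' @ 5: {3,4}
'd' @ 6: {1,2,5}  [accepting]
'b' @ 7: {3,4}
'b' @ 8: {1,2,5}  [accepting]
after full input: {1,2,5}  (accept=1 in)

Answer: ACCEPT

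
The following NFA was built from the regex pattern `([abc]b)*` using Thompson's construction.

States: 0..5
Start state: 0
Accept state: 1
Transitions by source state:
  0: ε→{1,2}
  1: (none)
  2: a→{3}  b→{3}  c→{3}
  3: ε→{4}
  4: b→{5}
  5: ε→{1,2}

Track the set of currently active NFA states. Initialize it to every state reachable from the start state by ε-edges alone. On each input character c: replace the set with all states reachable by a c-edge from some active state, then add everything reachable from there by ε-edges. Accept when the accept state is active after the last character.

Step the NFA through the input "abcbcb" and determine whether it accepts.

initial (ε-close {0}): {0,1,2}
'a' @ 1: {3,4}
'b' @ 2: {1,2,5}  ✓accept
'c' @ 3: {3,4}
'b' @ 4: {1,2,5}  ✓accept
'c' @ 5: {3,4}
'b' @ 6: {1,2,5}  ✓accept
after full input: {1,2,5}  (accept=1 in)

Answer: ACCEPT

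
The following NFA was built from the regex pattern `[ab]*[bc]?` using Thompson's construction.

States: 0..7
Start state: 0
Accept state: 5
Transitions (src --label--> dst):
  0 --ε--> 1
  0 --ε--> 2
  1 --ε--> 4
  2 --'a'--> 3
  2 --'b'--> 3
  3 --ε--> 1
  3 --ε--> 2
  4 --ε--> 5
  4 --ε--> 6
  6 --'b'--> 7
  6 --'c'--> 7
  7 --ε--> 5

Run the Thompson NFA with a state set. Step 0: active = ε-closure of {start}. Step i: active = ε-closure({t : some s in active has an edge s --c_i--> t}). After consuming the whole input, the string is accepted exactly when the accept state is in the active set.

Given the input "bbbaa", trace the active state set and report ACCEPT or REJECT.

start: ε-closure({0}) = {0,1,2,4,5,6}
'b' @ 1: {1,2,3,4,5,6,7}  ✓accept
'b' @ 2: {1,2,3,4,5,6,7}  ✓accept
'b' @ 3: {1,2,3,4,5,6,7}  ✓accept
'a' @ 4: {1,2,3,4,5,6}  ✓accept
'a' @ 5: {1,2,3,4,5,6}  ✓accept
end set {1,2,3,4,5,6} — state 5 in

Answer: ACCEPT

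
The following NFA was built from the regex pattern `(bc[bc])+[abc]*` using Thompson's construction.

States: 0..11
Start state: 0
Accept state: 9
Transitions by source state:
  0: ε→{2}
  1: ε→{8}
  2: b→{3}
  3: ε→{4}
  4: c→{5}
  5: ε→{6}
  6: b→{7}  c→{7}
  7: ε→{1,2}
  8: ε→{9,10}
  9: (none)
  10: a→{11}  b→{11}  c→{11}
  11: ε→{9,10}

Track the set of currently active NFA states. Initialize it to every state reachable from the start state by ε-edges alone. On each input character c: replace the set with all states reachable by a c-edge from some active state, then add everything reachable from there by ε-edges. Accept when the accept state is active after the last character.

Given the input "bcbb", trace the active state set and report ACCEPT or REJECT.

start: ε-closure({0}) = {0,2}
'b' @ 1: {3,4}
'c' @ 2: {5,6}
'b' @ 3: {1,2,7,8,9,10}  ✓accept
'b' @ 4: {3,4,9,10,11}  ✓accept
after full input: {3,4,9,10,11}  (accept=9 in)

Answer: ACCEPT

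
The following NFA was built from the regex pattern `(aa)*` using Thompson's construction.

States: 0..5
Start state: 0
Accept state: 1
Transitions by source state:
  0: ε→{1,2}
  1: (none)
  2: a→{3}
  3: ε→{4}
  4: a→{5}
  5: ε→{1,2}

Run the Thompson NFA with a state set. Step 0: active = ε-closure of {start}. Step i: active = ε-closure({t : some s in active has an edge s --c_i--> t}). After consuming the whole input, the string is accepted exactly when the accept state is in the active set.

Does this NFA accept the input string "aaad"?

Answer: REJECT

Derivation:
initial (ε-close {0}): {0,1,2}
'a' @ 1: {3,4}
'a' @ 2: {1,2,5}  ✓accept
'a' @ 3: {3,4}
'd' @ 4: {}  — no active states
end set {} — state 1 not in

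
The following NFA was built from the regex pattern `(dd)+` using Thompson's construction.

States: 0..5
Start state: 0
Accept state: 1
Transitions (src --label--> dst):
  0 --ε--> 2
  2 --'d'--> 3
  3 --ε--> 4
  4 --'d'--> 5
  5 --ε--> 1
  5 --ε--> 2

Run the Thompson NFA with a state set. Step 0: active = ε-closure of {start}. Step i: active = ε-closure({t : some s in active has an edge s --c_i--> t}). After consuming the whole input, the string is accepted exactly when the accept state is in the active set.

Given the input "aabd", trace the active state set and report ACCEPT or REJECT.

Answer: REJECT

Steps:
initial (ε-close {0}): {0,2}
'a' @ 1: {}  — state set empty
rest 'abd' ignored (set empty)
final: {}; accept 1 not in set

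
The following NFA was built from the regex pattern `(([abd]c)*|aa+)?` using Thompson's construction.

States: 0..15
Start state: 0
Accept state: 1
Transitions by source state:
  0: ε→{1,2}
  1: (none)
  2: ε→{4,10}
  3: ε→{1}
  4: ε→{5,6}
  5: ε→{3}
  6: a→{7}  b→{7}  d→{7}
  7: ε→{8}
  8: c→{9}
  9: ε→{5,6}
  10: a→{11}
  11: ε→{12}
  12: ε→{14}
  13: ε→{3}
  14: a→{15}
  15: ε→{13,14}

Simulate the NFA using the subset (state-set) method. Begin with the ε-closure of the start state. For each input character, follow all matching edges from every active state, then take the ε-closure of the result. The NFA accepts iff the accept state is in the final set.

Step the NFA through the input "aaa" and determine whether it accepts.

Answer: ACCEPT

Steps:
start: ε-closure({0}) = {0,1,2,3,4,5,6,10}
'a' @ 1: {7,8,11,12,14}
'a' @ 2: {1,3,13,14,15}  ✓accept
'a' @ 3: {1,3,13,14,15}  ✓accept
after full input: {1,3,13,14,15}  (accept=1 in)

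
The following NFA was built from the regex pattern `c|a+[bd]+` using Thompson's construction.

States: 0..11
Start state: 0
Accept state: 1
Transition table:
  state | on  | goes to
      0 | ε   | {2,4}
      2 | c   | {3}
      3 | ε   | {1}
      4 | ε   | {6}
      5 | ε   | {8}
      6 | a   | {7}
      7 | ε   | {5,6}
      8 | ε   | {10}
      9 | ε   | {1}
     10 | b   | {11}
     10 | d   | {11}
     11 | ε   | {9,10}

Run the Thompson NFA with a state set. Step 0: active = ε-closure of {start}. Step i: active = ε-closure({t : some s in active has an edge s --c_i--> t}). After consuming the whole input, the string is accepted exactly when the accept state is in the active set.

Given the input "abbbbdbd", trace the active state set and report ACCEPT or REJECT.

Answer: ACCEPT

Steps:
start: ε-closure({0}) = {0,2,4,6}
'a' @ 1: {5,6,7,8,10}
'b' @ 2: {1,9,10,11}  ✓accept
'b' @ 3: {1,9,10,11}  ✓accept
'b' @ 4: {1,9,10,11}  ✓accept
'b' @ 5: {1,9,10,11}  ✓accept
'd' @ 6: {1,9,10,11}  ✓accept
'b' @ 7: {1,9,10,11}  ✓accept
'd' @ 8: {1,9,10,11}  ✓accept
after full input: {1,9,10,11}  (accept=1 in)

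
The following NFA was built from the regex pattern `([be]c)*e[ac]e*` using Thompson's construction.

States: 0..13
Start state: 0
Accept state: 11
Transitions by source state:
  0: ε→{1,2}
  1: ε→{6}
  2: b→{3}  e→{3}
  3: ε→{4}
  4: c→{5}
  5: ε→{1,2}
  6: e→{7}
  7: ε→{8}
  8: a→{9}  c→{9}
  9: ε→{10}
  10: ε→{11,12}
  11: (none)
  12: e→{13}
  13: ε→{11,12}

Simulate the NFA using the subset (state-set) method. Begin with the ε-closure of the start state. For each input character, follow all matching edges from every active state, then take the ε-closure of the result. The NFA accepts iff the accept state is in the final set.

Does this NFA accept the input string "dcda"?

Answer: REJECT

Trace:
initial (ε-close {0}): {0,1,2,6}
'd' @ 1: {}  — state set empty
rest 'cda' ignored (set empty)
final: {}; accept 11 not in set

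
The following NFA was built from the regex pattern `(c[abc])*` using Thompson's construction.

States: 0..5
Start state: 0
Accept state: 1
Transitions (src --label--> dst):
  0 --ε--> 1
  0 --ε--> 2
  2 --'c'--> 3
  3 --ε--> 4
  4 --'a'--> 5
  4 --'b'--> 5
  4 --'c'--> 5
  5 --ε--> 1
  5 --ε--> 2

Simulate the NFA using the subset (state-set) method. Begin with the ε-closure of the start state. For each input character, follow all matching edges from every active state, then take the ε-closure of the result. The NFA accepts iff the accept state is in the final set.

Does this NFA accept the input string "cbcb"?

Answer: ACCEPT

Steps:
S₀ = ε-closure({0}) = {0,1,2}
'c' @ 1: {3,4}
'b' @ 2: {1,2,5}  [accepting]
'c' @ 3: {3,4}
'b' @ 4: {1,2,5}  [accepting]
end set {1,2,5} — state 1 in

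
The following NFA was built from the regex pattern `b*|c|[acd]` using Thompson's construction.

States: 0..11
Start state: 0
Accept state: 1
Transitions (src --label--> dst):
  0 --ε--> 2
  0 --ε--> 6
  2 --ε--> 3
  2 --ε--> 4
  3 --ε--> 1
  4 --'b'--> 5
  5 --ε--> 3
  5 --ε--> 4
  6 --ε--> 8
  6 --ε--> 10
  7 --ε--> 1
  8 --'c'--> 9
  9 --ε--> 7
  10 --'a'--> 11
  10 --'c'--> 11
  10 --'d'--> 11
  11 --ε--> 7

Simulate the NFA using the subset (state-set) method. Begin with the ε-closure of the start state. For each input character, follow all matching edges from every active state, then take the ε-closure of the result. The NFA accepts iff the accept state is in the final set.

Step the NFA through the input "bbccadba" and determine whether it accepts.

start: ε-closure({0}) = {0,1,2,3,4,6,8,10}
'b' @ 1: {1,3,4,5}  (accept∈set)
'b' @ 2: {1,3,4,5}  (accept∈set)
'c' @ 3: {}  — no active states
rest 'cadba' ignored (set empty)
after full input: {}  (accept=1 not in)

Answer: REJECT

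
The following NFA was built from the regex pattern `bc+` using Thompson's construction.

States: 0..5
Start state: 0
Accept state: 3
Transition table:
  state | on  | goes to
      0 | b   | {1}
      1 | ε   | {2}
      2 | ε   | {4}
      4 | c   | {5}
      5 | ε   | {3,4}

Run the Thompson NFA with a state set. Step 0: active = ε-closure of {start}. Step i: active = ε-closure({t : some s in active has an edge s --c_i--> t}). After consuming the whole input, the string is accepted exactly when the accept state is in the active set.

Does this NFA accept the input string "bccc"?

initial (ε-close {0}): {0}
'b' @ 1: {1,2,4}
'c' @ 2: {3,4,5}  ✓accept
'c' @ 3: {3,4,5}  ✓accept
'c' @ 4: {3,4,5}  ✓accept
end set {3,4,5} — state 3 in

Answer: ACCEPT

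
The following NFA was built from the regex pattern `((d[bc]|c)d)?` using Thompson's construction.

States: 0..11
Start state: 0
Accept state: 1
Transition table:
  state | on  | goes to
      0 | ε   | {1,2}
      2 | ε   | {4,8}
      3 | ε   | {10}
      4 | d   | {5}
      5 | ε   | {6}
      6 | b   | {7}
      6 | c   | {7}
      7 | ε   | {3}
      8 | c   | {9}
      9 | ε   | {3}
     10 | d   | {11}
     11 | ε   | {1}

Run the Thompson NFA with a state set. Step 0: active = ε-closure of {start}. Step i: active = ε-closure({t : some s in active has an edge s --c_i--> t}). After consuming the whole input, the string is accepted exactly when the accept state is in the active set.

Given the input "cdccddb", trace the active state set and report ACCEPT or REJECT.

Answer: REJECT

Derivation:
initial (ε-close {0}): {0,1,2,4,8}
'c' @ 1: {3,9,10}
'd' @ 2: {1,11}  (accept∈set)
'c' @ 3: {}  — dead — no transitions
rest 'cddb' ignored (set empty)
end set {} — state 1 not in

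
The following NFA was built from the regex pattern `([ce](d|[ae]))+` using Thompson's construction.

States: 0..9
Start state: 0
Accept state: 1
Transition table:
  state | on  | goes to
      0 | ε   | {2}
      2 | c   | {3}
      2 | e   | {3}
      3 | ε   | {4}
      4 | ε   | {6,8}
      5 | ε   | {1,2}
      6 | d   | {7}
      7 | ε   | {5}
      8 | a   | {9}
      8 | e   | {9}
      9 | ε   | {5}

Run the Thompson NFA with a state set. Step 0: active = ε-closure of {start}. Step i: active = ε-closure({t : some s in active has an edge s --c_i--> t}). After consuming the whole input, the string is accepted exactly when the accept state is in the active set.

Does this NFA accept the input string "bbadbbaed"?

Answer: REJECT

Trace:
S₀ = ε-closure({0}) = {0,2}
'b' @ 1: {}  — dead — no transitions
rest 'badbbaed' ignored (set empty)
after full input: {}  (accept=1 not in)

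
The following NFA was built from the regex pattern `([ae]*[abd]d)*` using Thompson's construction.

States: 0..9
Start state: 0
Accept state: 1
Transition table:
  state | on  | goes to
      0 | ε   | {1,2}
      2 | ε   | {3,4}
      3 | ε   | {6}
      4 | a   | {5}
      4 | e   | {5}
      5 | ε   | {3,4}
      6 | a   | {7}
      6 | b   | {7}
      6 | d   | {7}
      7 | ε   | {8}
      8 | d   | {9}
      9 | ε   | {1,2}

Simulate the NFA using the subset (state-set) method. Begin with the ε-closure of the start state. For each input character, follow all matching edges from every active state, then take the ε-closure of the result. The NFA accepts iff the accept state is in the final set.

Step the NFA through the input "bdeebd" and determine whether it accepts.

Answer: ACCEPT

Trace:
initial (ε-close {0}): {0,1,2,3,4,6}
'b' @ 1: {7,8}
'd' @ 2: {1,2,3,4,6,9}  ✓accept
'e' @ 3: {3,4,5,6}
'e' @ 4: {3,4,5,6}
'b' @ 5: {7,8}
'd' @ 6: {1,2,3,4,6,9}  ✓accept
after full input: {1,2,3,4,6,9}  (accept=1 in)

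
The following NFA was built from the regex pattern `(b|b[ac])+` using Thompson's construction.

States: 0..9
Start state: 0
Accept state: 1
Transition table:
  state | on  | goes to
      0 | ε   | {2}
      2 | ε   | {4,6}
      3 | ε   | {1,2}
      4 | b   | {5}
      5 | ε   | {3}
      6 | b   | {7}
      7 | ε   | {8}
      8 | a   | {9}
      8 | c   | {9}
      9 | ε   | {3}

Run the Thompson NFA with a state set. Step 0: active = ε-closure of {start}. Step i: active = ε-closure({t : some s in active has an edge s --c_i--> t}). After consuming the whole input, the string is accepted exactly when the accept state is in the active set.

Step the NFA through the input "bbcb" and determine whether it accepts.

Answer: ACCEPT

Steps:
start: ε-closure({0}) = {0,2,4,6}
'b' @ 1: {1,2,3,4,5,6,7,8}  [accepting]
'b' @ 2: {1,2,3,4,5,6,7,8}  [accepting]
'c' @ 3: {1,2,3,4,6,9}  [accepting]
'b' @ 4: {1,2,3,4,5,6,7,8}  [accepting]
end set {1,2,3,4,5,6,7,8} — state 1 in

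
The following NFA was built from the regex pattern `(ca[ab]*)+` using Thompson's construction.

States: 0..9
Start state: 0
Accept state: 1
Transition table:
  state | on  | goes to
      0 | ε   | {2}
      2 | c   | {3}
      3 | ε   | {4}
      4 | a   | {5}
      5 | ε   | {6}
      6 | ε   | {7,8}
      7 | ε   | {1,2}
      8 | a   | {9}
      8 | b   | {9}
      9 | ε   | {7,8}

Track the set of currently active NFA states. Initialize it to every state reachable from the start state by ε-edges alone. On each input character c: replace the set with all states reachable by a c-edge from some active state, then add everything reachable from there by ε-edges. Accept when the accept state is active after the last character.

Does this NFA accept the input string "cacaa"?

Answer: ACCEPT

Derivation:
initial (ε-close {0}): {0,2}
'c' @ 1: {3,4}
'a' @ 2: {1,2,5,6,7,8}  [accepting]
'c' @ 3: {3,4}
'a' @ 4: {1,2,5,6,7,8}  [accepting]
'a' @ 5: {1,2,7,8,9}  [accepting]
end set {1,2,7,8,9} — state 1 in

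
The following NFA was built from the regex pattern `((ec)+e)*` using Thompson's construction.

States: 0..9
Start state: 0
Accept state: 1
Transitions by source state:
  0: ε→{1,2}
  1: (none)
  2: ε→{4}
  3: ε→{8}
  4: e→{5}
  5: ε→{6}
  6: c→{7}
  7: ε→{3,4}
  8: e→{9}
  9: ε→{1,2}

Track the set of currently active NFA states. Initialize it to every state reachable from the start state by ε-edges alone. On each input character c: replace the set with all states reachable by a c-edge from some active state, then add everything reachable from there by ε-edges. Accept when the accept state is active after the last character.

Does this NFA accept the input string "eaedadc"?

Answer: REJECT

Steps:
initial (ε-close {0}): {0,1,2,4}
'e' @ 1: {5,6}
'a' @ 2: {}  — dead — no transitions
rest 'edadc' ignored (set empty)
after full input: {}  (accept=1 not in)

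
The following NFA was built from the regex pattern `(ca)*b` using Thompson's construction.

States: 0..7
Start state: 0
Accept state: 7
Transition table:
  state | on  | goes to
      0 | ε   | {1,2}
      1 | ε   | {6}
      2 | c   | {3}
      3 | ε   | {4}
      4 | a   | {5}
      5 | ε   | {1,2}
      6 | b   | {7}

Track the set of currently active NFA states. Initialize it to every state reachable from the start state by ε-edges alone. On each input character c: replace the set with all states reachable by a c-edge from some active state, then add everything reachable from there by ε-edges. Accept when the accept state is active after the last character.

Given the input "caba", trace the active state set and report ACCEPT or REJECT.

start: ε-closure({0}) = {0,1,2,6}
'c' @ 1: {3,4}
'a' @ 2: {1,2,5,6}
'b' @ 3: {7}  [accepting]
'a' @ 4: {}  — dead — no transitions
end set {} — state 7 not in

Answer: REJECT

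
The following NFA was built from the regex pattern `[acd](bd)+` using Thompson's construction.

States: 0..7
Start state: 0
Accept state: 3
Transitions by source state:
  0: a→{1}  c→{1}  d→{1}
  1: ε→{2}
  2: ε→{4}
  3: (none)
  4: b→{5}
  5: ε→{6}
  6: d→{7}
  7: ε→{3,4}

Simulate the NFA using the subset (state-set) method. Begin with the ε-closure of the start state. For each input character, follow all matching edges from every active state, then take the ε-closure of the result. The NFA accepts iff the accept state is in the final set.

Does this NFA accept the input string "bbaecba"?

initial (ε-close {0}): {0}
'b' @ 1: {}  — no active states
rest 'baecba' ignored (set empty)
end set {} — state 3 not in

Answer: REJECT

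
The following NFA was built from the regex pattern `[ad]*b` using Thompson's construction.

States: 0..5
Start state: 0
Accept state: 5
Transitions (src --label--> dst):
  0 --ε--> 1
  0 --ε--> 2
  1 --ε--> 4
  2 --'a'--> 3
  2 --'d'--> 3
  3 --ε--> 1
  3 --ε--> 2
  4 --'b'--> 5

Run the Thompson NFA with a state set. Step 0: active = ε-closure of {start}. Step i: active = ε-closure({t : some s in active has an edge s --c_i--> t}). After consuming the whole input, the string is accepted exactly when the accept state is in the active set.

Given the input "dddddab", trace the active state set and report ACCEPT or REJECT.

start: ε-closure({0}) = {0,1,2,4}
'd' @ 1: {1,2,3,4}
'd' @ 2: {1,2,3,4}
'd' @ 3: {1,2,3,4}
'd' @ 4: {1,2,3,4}
'd' @ 5: {1,2,3,4}
'a' @ 6: {1,2,3,4}
'b' @ 7: {5}  ✓accept
end set {5} — state 5 in

Answer: ACCEPT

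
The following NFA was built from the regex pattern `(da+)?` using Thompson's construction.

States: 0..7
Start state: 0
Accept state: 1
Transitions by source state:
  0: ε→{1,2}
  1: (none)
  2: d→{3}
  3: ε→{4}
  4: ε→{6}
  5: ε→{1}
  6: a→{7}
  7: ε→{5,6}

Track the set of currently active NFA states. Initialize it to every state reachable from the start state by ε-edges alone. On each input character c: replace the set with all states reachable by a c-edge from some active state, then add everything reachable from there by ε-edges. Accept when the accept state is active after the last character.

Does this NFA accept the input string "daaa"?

Answer: ACCEPT

Steps:
initial (ε-close {0}): {0,1,2}
'd' @ 1: {3,4,6}
'a' @ 2: {1,5,6,7}  ✓accept
'a' @ 3: {1,5,6,7}  ✓accept
'a' @ 4: {1,5,6,7}  ✓accept
final: {1,5,6,7}; accept 1 in set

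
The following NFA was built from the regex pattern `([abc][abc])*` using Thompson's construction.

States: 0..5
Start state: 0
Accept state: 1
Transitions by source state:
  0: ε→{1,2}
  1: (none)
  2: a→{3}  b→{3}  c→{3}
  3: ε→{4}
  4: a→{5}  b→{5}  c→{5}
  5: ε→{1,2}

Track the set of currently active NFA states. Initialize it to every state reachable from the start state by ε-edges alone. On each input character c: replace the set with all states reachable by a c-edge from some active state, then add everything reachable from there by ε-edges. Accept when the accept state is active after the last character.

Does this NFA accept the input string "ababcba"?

start: ε-closure({0}) = {0,1,2}
'a' @ 1: {3,4}
'b' @ 2: {1,2,5}  [accepting]
'a' @ 3: {3,4}
'b' @ 4: {1,2,5}  [accepting]
'c' @ 5: {3,4}
'b' @ 6: {1,2,5}  [accepting]
'a' @ 7: {3,4}
end set {3,4} — state 1 not in

Answer: REJECT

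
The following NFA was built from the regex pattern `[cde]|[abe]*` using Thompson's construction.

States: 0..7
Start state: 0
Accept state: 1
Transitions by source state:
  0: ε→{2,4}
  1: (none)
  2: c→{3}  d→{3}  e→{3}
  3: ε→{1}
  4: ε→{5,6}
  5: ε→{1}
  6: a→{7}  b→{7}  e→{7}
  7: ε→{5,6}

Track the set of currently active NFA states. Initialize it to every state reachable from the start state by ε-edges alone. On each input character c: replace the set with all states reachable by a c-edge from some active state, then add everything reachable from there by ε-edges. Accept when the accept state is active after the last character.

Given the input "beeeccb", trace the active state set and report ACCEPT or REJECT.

Answer: REJECT

Steps:
start: ε-closure({0}) = {0,1,2,4,5,6}
'b' @ 1: {1,5,6,7}  [accepting]
'e' @ 2: {1,5,6,7}  [accepting]
'e' @ 3: {1,5,6,7}  [accepting]
'e' @ 4: {1,5,6,7}  [accepting]
'c' @ 5: {}  — dead — no transitions
rest 'cb' ignored (set empty)
end set {} — state 1 not in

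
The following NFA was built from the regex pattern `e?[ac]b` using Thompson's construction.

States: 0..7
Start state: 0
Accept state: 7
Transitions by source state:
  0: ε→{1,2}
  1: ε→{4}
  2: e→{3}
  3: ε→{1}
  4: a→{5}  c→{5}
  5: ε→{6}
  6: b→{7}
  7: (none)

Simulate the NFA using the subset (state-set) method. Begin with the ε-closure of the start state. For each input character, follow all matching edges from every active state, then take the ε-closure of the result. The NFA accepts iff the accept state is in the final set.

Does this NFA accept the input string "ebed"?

S₀ = ε-closure({0}) = {0,1,2,4}
'e' @ 1: {1,3,4}
'b' @ 2: {}  — dead — no transitions
rest 'ed' ignored (set empty)
final: {}; accept 7 not in set

Answer: REJECT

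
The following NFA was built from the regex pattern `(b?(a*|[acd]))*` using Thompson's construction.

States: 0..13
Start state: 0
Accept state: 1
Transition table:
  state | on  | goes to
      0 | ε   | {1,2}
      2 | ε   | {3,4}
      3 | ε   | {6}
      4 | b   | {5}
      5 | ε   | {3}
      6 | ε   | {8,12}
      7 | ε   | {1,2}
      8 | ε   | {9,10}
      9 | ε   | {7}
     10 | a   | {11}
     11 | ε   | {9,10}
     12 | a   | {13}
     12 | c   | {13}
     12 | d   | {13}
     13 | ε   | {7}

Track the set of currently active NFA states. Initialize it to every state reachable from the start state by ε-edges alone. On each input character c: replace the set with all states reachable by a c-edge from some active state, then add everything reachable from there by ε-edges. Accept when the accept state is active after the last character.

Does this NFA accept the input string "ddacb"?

start: ε-closure({0}) = {0,1,2,3,4,6,7,8,9,10,12}
'd' @ 1: {1,2,3,4,6,7,8,9,10,12,13}  (accept∈set)
'd' @ 2: {1,2,3,4,6,7,8,9,10,12,13}  (accept∈set)
'a' @ 3: {1,2,3,4,6,7,8,9,10,11,12,13}  (accept∈set)
'c' @ 4: {1,2,3,4,6,7,8,9,10,12,13}  (accept∈set)
'b' @ 5: {1,2,3,4,5,6,7,8,9,10,12}  (accept∈set)
final: {1,2,3,4,5,6,7,8,9,10,12}; accept 1 in set

Answer: ACCEPT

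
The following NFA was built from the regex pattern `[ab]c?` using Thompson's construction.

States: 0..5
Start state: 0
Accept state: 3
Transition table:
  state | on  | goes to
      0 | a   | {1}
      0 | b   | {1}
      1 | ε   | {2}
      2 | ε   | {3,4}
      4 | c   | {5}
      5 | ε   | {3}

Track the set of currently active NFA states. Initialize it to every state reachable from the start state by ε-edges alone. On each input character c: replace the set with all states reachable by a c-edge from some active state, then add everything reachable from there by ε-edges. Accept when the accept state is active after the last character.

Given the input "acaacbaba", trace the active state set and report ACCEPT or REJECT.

Answer: REJECT

Steps:
start: ε-closure({0}) = {0}
'a' @ 1: {1,2,3,4}  [accepting]
'c' @ 2: {3,5}  [accepting]
'a' @ 3: {}  — state set empty
rest 'acbaba' ignored (set empty)
after full input: {}  (accept=3 not in)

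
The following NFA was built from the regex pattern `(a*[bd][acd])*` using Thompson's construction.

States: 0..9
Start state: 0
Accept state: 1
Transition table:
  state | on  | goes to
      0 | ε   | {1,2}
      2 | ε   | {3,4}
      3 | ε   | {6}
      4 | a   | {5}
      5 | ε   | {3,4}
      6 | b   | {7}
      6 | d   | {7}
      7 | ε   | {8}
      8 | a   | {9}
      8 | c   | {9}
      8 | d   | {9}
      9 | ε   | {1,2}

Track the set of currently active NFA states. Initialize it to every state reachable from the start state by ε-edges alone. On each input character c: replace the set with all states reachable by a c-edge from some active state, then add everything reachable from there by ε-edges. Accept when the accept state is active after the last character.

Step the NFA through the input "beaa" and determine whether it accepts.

Answer: REJECT

Steps:
S₀ = ε-closure({0}) = {0,1,2,3,4,6}
'b' @ 1: {7,8}
'e' @ 2: {}  — dead — no transitions
rest 'aa' ignored (set empty)
final: {}; accept 1 not in set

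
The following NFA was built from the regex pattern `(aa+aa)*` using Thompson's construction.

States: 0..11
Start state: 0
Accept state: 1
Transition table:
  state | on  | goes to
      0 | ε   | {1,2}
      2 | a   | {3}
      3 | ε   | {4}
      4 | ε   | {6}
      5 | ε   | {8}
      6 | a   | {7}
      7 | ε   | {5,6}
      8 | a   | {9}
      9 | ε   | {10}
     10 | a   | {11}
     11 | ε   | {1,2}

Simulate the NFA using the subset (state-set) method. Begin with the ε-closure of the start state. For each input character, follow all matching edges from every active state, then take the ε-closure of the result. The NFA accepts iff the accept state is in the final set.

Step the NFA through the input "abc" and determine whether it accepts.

Answer: REJECT

Trace:
S₀ = ε-closure({0}) = {0,1,2}
'a' @ 1: {3,4,6}
'b' @ 2: {}  — state set empty
rest 'c' ignored (set empty)
final: {}; accept 1 not in set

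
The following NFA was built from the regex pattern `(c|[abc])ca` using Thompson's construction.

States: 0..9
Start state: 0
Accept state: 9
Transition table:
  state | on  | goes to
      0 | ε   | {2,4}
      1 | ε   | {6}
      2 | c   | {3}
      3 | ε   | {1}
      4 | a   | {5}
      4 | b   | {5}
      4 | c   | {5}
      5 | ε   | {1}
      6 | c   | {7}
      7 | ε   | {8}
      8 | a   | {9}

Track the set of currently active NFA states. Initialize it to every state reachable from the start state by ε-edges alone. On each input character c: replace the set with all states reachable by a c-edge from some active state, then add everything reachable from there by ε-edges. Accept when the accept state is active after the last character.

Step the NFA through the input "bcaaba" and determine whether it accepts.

Answer: REJECT

Derivation:
initial (ε-close {0}): {0,2,4}
'b' @ 1: {1,5,6}
'c' @ 2: {7,8}
'a' @ 3: {9}  (accept∈set)
'a' @ 4: {}  — dead — no transitions
rest 'ba' ignored (set empty)
final: {}; accept 9 not in set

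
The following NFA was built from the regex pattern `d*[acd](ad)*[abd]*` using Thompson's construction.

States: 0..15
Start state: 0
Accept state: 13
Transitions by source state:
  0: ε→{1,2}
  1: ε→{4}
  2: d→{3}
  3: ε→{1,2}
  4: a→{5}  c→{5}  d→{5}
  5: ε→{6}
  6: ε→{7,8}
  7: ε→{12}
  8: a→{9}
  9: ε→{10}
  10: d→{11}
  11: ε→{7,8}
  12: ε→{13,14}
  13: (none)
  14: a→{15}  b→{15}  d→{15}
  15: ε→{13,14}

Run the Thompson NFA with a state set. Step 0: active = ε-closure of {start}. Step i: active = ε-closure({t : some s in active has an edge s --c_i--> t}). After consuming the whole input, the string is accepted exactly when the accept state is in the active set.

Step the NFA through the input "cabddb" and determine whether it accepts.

S₀ = ε-closure({0}) = {0,1,2,4}
'c' @ 1: {5,6,7,8,12,13,14}  [accepting]
'a' @ 2: {9,10,13,14,15}  [accepting]
'b' @ 3: {13,14,15}  [accepting]
'd' @ 4: {13,14,15}  [accepting]
'd' @ 5: {13,14,15}  [accepting]
'b' @ 6: {13,14,15}  [accepting]
final: {13,14,15}; accept 13 in set

Answer: ACCEPT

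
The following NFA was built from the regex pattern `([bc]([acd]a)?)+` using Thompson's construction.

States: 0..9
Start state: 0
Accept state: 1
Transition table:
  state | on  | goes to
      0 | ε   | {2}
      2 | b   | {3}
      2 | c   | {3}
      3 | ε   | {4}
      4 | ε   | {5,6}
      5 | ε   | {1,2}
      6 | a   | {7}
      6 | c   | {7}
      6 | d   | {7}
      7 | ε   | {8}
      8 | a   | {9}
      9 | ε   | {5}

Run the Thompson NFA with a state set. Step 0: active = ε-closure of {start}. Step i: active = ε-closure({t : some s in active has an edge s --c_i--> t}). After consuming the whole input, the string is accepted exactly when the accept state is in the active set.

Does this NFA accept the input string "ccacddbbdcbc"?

Answer: REJECT

Trace:
initial (ε-close {0}): {0,2}
'c' @ 1: {1,2,3,4,5,6}  ✓accept
'c' @ 2: {1,2,3,4,5,6,7,8}  ✓accept
'a' @ 3: {1,2,5,7,8,9}  ✓accept
'c' @ 4: {1,2,3,4,5,6}  ✓accept
'd' @ 5: {7,8}
'd' @ 6: {}  — dead — no transitions
rest 'bbdcbc' ignored (set empty)
end set {} — state 1 not in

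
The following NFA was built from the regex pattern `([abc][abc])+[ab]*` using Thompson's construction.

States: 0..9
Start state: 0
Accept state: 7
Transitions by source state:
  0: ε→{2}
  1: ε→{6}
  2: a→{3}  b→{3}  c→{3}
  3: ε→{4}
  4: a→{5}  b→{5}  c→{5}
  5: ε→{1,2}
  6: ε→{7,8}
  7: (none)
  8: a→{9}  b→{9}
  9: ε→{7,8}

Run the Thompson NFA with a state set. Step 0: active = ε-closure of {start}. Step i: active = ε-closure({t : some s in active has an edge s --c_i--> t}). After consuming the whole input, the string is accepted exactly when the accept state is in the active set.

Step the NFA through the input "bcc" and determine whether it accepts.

start: ε-closure({0}) = {0,2}
'b' @ 1: {3,4}
'c' @ 2: {1,2,5,6,7,8}  [accepting]
'c' @ 3: {3,4}
final: {3,4}; accept 7 not in set

Answer: REJECT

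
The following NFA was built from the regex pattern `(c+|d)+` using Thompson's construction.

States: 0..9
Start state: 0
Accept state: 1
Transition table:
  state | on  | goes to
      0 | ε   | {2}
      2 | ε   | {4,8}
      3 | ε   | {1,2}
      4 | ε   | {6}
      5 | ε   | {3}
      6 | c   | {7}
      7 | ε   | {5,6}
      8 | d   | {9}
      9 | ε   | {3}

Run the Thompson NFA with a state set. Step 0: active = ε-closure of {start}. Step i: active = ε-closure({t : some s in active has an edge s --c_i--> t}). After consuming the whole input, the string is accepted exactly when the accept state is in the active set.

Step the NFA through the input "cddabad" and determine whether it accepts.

Answer: REJECT

Derivation:
initial (ε-close {0}): {0,2,4,6,8}
'c' @ 1: {1,2,3,4,5,6,7,8}  ✓accept
'd' @ 2: {1,2,3,4,6,8,9}  ✓accept
'd' @ 3: {1,2,3,4,6,8,9}  ✓accept
'a' @ 4: {}  — no active states
rest 'bad' ignored (set empty)
final: {}; accept 1 not in set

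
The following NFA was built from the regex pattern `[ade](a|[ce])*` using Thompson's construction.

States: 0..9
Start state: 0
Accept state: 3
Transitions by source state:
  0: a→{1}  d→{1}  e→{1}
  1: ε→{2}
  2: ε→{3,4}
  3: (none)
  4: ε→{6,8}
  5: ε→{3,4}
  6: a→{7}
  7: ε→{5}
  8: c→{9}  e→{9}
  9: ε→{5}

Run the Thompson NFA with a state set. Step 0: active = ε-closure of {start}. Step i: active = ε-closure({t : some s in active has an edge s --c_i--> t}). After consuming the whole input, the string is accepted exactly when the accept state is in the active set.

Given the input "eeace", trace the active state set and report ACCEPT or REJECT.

Answer: ACCEPT

Derivation:
initial (ε-close {0}): {0}
'e' @ 1: {1,2,3,4,6,8}  [accepting]
'e' @ 2: {3,4,5,6,8,9}  [accepting]
'a' @ 3: {3,4,5,6,7,8}  [accepting]
'c' @ 4: {3,4,5,6,8,9}  [accepting]
'e' @ 5: {3,4,5,6,8,9}  [accepting]
final: {3,4,5,6,8,9}; accept 3 in set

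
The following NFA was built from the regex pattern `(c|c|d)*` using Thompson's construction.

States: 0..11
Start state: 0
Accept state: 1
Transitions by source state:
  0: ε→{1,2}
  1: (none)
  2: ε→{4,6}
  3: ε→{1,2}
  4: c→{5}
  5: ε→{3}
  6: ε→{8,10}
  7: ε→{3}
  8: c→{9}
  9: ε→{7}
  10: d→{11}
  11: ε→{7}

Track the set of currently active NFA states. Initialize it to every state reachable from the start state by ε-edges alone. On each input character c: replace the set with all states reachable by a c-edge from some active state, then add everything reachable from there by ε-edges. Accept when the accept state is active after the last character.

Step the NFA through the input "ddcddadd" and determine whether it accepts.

Answer: REJECT

Derivation:
start: ε-closure({0}) = {0,1,2,4,6,8,10}
'd' @ 1: {1,2,3,4,6,7,8,10,11}  ✓accept
'd' @ 2: {1,2,3,4,6,7,8,10,11}  ✓accept
'c' @ 3: {1,2,3,4,5,6,7,8,9,10}  ✓accept
'd' @ 4: {1,2,3,4,6,7,8,10,11}  ✓accept
'd' @ 5: {1,2,3,4,6,7,8,10,11}  ✓accept
'a' @ 6: {}  — state set empty
rest 'dd' ignored (set empty)
end set {} — state 1 not in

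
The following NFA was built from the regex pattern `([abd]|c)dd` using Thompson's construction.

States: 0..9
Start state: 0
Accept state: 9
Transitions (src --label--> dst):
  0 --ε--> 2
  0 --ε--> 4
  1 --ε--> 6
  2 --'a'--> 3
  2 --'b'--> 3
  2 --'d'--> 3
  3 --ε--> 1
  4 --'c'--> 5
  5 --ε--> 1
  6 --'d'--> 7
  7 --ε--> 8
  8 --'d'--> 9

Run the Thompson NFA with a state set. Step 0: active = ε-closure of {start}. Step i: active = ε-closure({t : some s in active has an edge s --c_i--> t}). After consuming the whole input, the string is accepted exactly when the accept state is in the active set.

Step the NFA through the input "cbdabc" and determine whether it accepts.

initial (ε-close {0}): {0,2,4}
'c' @ 1: {1,5,6}
'b' @ 2: {}  — no active states
rest 'dabc' ignored (set empty)
end set {} — state 9 not in

Answer: REJECT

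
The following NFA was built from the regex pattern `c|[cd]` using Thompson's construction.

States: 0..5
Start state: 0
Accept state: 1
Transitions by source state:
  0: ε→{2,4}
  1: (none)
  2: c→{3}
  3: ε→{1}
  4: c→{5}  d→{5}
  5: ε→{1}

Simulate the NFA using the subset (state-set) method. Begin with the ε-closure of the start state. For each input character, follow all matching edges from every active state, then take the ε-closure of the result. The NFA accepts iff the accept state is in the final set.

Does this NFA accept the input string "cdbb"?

S₀ = ε-closure({0}) = {0,2,4}
'c' @ 1: {1,3,5}  (accept∈set)
'd' @ 2: {}  — state set empty
rest 'bb' ignored (set empty)
after full input: {}  (accept=1 not in)

Answer: REJECT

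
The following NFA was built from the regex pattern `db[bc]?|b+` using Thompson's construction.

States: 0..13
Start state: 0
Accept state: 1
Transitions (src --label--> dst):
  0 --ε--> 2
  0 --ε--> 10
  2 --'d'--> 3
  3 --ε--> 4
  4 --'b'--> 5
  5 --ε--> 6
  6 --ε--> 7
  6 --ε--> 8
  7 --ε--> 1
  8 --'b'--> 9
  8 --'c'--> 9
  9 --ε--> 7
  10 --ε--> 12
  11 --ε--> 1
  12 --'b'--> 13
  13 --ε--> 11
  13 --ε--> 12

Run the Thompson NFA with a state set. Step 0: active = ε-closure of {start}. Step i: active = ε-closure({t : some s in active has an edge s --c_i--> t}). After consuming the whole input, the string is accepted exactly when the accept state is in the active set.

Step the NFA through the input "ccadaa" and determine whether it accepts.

initial (ε-close {0}): {0,2,10,12}
'c' @ 1: {}  — dead — no transitions
rest 'cadaa' ignored (set empty)
final: {}; accept 1 not in set

Answer: REJECT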